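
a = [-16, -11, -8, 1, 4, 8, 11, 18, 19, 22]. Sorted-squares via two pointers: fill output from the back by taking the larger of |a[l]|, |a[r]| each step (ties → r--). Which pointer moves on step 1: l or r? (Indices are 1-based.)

r

l=1 r=10: |-16|<=|22| out[10]=484, r--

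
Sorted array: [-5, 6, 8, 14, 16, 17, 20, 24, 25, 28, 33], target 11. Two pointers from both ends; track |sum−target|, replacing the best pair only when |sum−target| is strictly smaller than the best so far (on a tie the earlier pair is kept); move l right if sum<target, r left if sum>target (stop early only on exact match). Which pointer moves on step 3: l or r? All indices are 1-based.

l=1 r=11: -5+33=28 d=17 *, r--
l=1 r=10: -5+28=23 d=12 *, r--
l=1 r=9: -5+25=20 d=9 *, r--

r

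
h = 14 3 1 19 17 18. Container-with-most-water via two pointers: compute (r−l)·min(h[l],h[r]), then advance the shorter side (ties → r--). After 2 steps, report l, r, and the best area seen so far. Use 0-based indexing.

l=2, r=5, best area=70

[0,5] min(14,18)*5=70 best=70 * → l++
[1,5] min(3,18)*4=12 best=70 → l++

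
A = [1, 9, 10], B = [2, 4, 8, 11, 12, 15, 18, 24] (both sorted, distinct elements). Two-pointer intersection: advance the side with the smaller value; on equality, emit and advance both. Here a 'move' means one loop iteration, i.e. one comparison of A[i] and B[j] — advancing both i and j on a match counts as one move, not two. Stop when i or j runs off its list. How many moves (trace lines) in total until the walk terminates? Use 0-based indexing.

6 moves

[i=0,j=0] 1<2 → i++
[i=1,j=0] 9>2 → j++
[i=1,j=1] 9>4 → j++
[i=1,j=2] 9>8 → j++
[i=1,j=3] 9<11 → i++
[i=2,j=3] 10<11 → i++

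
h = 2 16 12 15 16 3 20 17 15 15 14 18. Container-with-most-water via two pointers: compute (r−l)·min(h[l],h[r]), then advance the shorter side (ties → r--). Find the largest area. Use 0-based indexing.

l=0 r=11: min(2,18)*11=22 best=22 *, l++
l=1 r=11: min(16,18)*10=160 best=160 *, l++
l=2 r=11: min(12,18)*9=108 best=160, l++
l=3 r=11: min(15,18)*8=120 best=160, l++
l=4 r=11: min(16,18)*7=112 best=160, l++
l=5 r=11: min(3,18)*6=18 best=160, l++
l=6 r=11: min(20,18)*5=90 best=160, r--
l=6 r=10: min(20,14)*4=56 best=160, r--
l=6 r=9: min(20,15)*3=45 best=160, r--
l=6 r=8: min(20,15)*2=30 best=160, r--
l=6 r=7: min(20,17)*1=17 best=160, r--

max area = 160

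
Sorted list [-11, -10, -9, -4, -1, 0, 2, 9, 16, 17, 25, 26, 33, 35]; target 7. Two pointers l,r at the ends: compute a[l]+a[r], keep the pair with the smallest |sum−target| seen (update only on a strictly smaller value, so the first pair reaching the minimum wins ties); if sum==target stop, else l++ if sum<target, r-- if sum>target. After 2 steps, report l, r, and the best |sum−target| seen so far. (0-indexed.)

l=0, r=11, best |Δ|=15

l=0 r=13: -11+35=24 d=17 *, r--
l=0 r=12: -11+33=22 d=15 *, r--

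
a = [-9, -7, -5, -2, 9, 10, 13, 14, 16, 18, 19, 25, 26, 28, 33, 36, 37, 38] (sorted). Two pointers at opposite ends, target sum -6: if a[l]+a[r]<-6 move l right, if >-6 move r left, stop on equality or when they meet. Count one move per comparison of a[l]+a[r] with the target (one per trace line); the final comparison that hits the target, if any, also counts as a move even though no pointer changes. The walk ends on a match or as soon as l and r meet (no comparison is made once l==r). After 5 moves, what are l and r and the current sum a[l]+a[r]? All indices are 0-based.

l=0 r=17: -9+38=29 >-6, r--
l=0 r=16: -9+37=28 >-6, r--
l=0 r=15: -9+36=27 >-6, r--
l=0 r=14: -9+33=24 >-6, r--
l=0 r=13: -9+28=19 >-6, r--

l=0, r=12, sum=17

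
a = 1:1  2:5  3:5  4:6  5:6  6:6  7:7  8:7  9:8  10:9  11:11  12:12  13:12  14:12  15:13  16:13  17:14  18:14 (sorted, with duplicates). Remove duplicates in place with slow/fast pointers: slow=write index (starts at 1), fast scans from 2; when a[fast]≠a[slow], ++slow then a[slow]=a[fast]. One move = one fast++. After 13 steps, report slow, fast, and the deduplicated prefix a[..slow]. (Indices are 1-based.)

slow=8, fast=15, prefix=[1, 5, 6, 7, 8, 9, 11, 12]

slow=1 fast=2: a[fast]=5≠a[slow]=1 write a[2]=5, slow++,fast++
slow=2 fast=3: a[fast]=5=a[slow] dup, fast++
slow=2 fast=4: a[fast]=6≠a[slow]=5 write a[3]=6, slow++,fast++
slow=3 fast=5: a[fast]=6=a[slow] dup, fast++
slow=3 fast=6: a[fast]=6=a[slow] dup, fast++
slow=3 fast=7: a[fast]=7≠a[slow]=6 write a[4]=7, slow++,fast++
slow=4 fast=8: a[fast]=7=a[slow] dup, fast++
slow=4 fast=9: a[fast]=8≠a[slow]=7 write a[5]=8, slow++,fast++
slow=5 fast=10: a[fast]=9≠a[slow]=8 write a[6]=9, slow++,fast++
slow=6 fast=11: a[fast]=11≠a[slow]=9 write a[7]=11, slow++,fast++
slow=7 fast=12: a[fast]=12≠a[slow]=11 write a[8]=12, slow++,fast++
slow=8 fast=13: a[fast]=12=a[slow] dup, fast++
slow=8 fast=14: a[fast]=12=a[slow] dup, fast++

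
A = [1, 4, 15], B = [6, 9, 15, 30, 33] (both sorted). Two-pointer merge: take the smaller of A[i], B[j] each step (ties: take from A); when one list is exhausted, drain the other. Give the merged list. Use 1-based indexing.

i=1 j=1: A[i]=1<=B[j]=6 take 1, i++
i=2 j=1: A[i]=4<=B[j]=6 take 4, i++
i=3 j=1: A[i]=15>B[j]=6 take 6, j++
i=3 j=2: A[i]=15>B[j]=9 take 9, j++
i=3 j=3: A[i]=15<=B[j]=15 take 15, i++
i=4 j=3: A done, take B[j]=15, j++
i=4 j=4: A done, take B[j]=30, j++
i=4 j=5: A done, take B[j]=33, j++

[1, 4, 6, 9, 15, 15, 30, 33]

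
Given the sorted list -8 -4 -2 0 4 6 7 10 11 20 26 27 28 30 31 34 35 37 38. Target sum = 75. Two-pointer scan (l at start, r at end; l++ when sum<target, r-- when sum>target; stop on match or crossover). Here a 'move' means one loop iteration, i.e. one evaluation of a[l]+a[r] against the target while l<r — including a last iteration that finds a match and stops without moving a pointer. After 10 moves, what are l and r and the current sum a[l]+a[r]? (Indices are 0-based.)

l=10, r=18, sum=64

l=0 r=18: -8+38=30 <75, l++
l=1 r=18: -4+38=34 <75, l++
l=2 r=18: -2+38=36 <75, l++
l=3 r=18: 0+38=38 <75, l++
l=4 r=18: 4+38=42 <75, l++
l=5 r=18: 6+38=44 <75, l++
l=6 r=18: 7+38=45 <75, l++
l=7 r=18: 10+38=48 <75, l++
l=8 r=18: 11+38=49 <75, l++
l=9 r=18: 20+38=58 <75, l++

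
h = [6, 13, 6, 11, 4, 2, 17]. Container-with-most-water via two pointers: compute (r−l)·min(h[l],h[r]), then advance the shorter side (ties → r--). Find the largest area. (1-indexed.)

max area = 65

[1,7] min(6,17)*6=36 best=36 * → l++
[2,7] min(13,17)*5=65 best=65 * → l++
[3,7] min(6,17)*4=24 best=65 → l++
[4,7] min(11,17)*3=33 best=65 → l++
[5,7] min(4,17)*2=8 best=65 → l++
[6,7] min(2,17)*1=2 best=65 → l++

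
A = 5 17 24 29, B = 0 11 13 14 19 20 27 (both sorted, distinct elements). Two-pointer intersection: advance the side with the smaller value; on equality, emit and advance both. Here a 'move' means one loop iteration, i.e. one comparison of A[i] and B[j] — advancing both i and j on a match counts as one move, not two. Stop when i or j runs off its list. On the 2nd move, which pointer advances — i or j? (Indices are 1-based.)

i

i=1 j=1: 5>0, j++
i=1 j=2: 5<11, i++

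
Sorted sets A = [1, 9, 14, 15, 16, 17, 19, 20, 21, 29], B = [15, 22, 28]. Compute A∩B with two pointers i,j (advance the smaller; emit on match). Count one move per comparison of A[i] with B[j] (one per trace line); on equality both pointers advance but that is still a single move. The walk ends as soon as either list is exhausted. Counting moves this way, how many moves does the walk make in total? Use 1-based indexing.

i=1 j=1: 1<15, i++
i=2 j=1: 9<15, i++
i=3 j=1: 14<15, i++
i=4 j=1: 15==15 emit, i++,j++
i=5 j=2: 16<22, i++
i=6 j=2: 17<22, i++
i=7 j=2: 19<22, i++
i=8 j=2: 20<22, i++
i=9 j=2: 21<22, i++
i=10 j=2: 29>22, j++
i=10 j=3: 29>28, j++

11 moves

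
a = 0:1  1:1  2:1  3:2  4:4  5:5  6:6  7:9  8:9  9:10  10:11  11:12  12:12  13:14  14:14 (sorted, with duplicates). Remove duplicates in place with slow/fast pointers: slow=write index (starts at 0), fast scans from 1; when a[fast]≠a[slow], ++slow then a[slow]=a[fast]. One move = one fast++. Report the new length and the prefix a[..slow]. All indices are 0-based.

length 10; prefix = [1, 2, 4, 5, 6, 9, 10, 11, 12, 14]

slow=0 fast=1: a[fast]=1=a[slow] dup, fast++
slow=0 fast=2: a[fast]=1=a[slow] dup, fast++
slow=0 fast=3: a[fast]=2≠a[slow]=1 write a[1]=2, slow++,fast++
slow=1 fast=4: a[fast]=4≠a[slow]=2 write a[2]=4, slow++,fast++
slow=2 fast=5: a[fast]=5≠a[slow]=4 write a[3]=5, slow++,fast++
slow=3 fast=6: a[fast]=6≠a[slow]=5 write a[4]=6, slow++,fast++
slow=4 fast=7: a[fast]=9≠a[slow]=6 write a[5]=9, slow++,fast++
slow=5 fast=8: a[fast]=9=a[slow] dup, fast++
slow=5 fast=9: a[fast]=10≠a[slow]=9 write a[6]=10, slow++,fast++
slow=6 fast=10: a[fast]=11≠a[slow]=10 write a[7]=11, slow++,fast++
slow=7 fast=11: a[fast]=12≠a[slow]=11 write a[8]=12, slow++,fast++
slow=8 fast=12: a[fast]=12=a[slow] dup, fast++
slow=8 fast=13: a[fast]=14≠a[slow]=12 write a[9]=14, slow++,fast++
slow=9 fast=14: a[fast]=14=a[slow] dup, fast++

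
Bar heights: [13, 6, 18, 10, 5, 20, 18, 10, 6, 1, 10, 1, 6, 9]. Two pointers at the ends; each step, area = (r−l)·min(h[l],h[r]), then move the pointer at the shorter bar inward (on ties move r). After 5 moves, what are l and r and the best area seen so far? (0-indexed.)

l=0, r=8, best area=117

l=0 r=13: min(13,9)*13=117 best=117 *, r--
l=0 r=12: min(13,6)*12=72 best=117, r--
l=0 r=11: min(13,1)*11=11 best=117, r--
l=0 r=10: min(13,10)*10=100 best=117, r--
l=0 r=9: min(13,1)*9=9 best=117, r--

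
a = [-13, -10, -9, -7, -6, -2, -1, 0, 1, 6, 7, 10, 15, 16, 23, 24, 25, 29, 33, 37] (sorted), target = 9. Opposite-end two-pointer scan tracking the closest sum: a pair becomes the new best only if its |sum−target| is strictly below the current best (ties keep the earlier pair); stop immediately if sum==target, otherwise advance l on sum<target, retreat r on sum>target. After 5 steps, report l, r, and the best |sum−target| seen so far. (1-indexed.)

l=1, r=15, best |Δ|=2

[1,20] -13+37=24 d=15 * → r--
[1,19] -13+33=20 d=11 * → r--
[1,18] -13+29=16 d=7 * → r--
[1,17] -13+25=12 d=3 * → r--
[1,16] -13+24=11 d=2 * → r--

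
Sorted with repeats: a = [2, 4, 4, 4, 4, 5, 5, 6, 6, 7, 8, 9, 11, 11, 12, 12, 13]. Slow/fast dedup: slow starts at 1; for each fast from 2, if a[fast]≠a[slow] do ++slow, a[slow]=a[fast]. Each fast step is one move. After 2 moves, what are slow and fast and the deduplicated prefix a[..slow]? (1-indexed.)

(s=1,f=2) a[fast]=4≠a[slow]=2 write a[2]=4 → slow++,fast++
(s=2,f=3) a[fast]=4=a[slow] dup → fast++

slow=2, fast=4, prefix=[2, 4]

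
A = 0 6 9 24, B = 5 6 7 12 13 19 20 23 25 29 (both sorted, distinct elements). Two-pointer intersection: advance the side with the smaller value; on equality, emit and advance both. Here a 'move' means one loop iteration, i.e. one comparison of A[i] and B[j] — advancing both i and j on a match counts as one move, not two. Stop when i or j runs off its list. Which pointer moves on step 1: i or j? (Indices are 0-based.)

i=0 j=0: 0<5, i++

i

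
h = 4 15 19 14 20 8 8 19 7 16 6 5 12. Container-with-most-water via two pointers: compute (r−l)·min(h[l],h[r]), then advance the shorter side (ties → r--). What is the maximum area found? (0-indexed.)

max area = 132

[0,12] min(4,12)*12=48 best=48 * → l++
[1,12] min(15,12)*11=132 best=132 * → r--
[1,11] min(15,5)*10=50 best=132 → r--
[1,10] min(15,6)*9=54 best=132 → r--
[1,9] min(15,16)*8=120 best=132 → l++
[2,9] min(19,16)*7=112 best=132 → r--
[2,8] min(19,7)*6=42 best=132 → r--
[2,7] min(19,19)*5=95 best=132 → r--
[2,6] min(19,8)*4=32 best=132 → r--
[2,5] min(19,8)*3=24 best=132 → r--
[2,4] min(19,20)*2=38 best=132 → l++
[3,4] min(14,20)*1=14 best=132 → l++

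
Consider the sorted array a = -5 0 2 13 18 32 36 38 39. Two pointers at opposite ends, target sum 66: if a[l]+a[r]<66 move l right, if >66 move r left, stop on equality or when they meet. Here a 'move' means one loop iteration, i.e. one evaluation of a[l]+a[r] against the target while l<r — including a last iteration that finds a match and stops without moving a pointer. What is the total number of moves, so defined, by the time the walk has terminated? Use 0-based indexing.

l=0 r=8: -5+39=34 <66, l++
l=1 r=8: 0+39=39 <66, l++
l=2 r=8: 2+39=41 <66, l++
l=3 r=8: 13+39=52 <66, l++
l=4 r=8: 18+39=57 <66, l++
l=5 r=8: 32+39=71 >66, r--
l=5 r=7: 32+38=70 >66, r--
l=5 r=6: 32+36=68 >66, r--

8 moves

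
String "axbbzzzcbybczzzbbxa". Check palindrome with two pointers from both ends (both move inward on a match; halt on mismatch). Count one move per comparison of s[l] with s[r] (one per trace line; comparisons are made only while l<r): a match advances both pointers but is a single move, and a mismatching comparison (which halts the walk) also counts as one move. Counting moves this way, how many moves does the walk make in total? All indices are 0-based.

9 moves

[0,18] 'a'=='a' → l++,r--
[1,17] 'x'=='x' → l++,r--
[2,16] 'b'=='b' → l++,r--
[3,15] 'b'=='b' → l++,r--
[4,14] 'z'=='z' → l++,r--
[5,13] 'z'=='z' → l++,r--
[6,12] 'z'=='z' → l++,r--
[7,11] 'c'=='c' → l++,r--
[8,10] 'b'=='b' → l++,r--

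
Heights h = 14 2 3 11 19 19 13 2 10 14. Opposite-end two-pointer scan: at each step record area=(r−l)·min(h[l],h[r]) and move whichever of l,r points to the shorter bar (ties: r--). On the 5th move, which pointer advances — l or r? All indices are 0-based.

[0,9] min(14,14)*9=126 best=126 * → r--
[0,8] min(14,10)*8=80 best=126 → r--
[0,7] min(14,2)*7=14 best=126 → r--
[0,6] min(14,13)*6=78 best=126 → r--
[0,5] min(14,19)*5=70 best=126 → l++

l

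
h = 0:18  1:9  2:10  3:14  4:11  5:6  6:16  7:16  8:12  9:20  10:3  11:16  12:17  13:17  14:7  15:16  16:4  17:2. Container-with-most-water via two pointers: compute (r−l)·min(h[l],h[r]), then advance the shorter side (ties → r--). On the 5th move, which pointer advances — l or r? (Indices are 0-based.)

r

[0,17] min(18,2)*17=34 best=34 * → r--
[0,16] min(18,4)*16=64 best=64 * → r--
[0,15] min(18,16)*15=240 best=240 * → r--
[0,14] min(18,7)*14=98 best=240 → r--
[0,13] min(18,17)*13=221 best=240 → r--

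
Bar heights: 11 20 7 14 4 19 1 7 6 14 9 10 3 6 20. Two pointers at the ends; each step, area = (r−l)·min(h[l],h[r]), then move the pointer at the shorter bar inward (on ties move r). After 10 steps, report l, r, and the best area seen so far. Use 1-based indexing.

l=1 r=15: min(11,20)*14=154 best=154 *, l++
l=2 r=15: min(20,20)*13=260 best=260 *, r--
l=2 r=14: min(20,6)*12=72 best=260, r--
l=2 r=13: min(20,3)*11=33 best=260, r--
l=2 r=12: min(20,10)*10=100 best=260, r--
l=2 r=11: min(20,9)*9=81 best=260, r--
l=2 r=10: min(20,14)*8=112 best=260, r--
l=2 r=9: min(20,6)*7=42 best=260, r--
l=2 r=8: min(20,7)*6=42 best=260, r--
l=2 r=7: min(20,1)*5=5 best=260, r--

l=2, r=6, best area=260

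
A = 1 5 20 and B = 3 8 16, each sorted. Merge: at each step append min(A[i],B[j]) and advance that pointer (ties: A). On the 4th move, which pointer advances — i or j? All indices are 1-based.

j

i=1 j=1: A[i]=1<=B[j]=3 take 1, i++
i=2 j=1: A[i]=5>B[j]=3 take 3, j++
i=2 j=2: A[i]=5<=B[j]=8 take 5, i++
i=3 j=2: A[i]=20>B[j]=8 take 8, j++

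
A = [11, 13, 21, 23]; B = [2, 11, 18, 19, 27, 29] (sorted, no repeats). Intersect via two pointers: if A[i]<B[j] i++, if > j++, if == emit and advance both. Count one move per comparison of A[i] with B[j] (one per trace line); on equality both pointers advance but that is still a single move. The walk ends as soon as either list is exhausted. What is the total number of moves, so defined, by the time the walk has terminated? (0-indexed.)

i=0 j=0: 11>2, j++
i=0 j=1: 11==11 emit, i++,j++
i=1 j=2: 13<18, i++
i=2 j=2: 21>18, j++
i=2 j=3: 21>19, j++
i=2 j=4: 21<27, i++
i=3 j=4: 23<27, i++

7 moves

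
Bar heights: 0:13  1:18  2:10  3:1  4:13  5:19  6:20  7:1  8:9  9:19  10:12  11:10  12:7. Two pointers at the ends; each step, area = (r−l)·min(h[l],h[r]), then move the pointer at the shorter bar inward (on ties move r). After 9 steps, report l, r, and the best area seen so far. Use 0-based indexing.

l=0 r=12: min(13,7)*12=84 best=84 *, r--
l=0 r=11: min(13,10)*11=110 best=110 *, r--
l=0 r=10: min(13,12)*10=120 best=120 *, r--
l=0 r=9: min(13,19)*9=117 best=120, l++
l=1 r=9: min(18,19)*8=144 best=144 *, l++
l=2 r=9: min(10,19)*7=70 best=144, l++
l=3 r=9: min(1,19)*6=6 best=144, l++
l=4 r=9: min(13,19)*5=65 best=144, l++
l=5 r=9: min(19,19)*4=76 best=144, r--

l=5, r=8, best area=144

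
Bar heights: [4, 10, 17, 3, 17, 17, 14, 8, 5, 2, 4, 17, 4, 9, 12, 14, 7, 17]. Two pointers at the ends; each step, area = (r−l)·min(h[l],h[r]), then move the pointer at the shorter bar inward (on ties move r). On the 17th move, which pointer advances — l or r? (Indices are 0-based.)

[0,17] min(4,17)*17=68 best=68 * → l++
[1,17] min(10,17)*16=160 best=160 * → l++
[2,17] min(17,17)*15=255 best=255 * → r--
[2,16] min(17,7)*14=98 best=255 → r--
[2,15] min(17,14)*13=182 best=255 → r--
[2,14] min(17,12)*12=144 best=255 → r--
[2,13] min(17,9)*11=99 best=255 → r--
[2,12] min(17,4)*10=40 best=255 → r--
[2,11] min(17,17)*9=153 best=255 → r--
[2,10] min(17,4)*8=32 best=255 → r--
[2,9] min(17,2)*7=14 best=255 → r--
[2,8] min(17,5)*6=30 best=255 → r--
[2,7] min(17,8)*5=40 best=255 → r--
[2,6] min(17,14)*4=56 best=255 → r--
[2,5] min(17,17)*3=51 best=255 → r--
[2,4] min(17,17)*2=34 best=255 → r--
[2,3] min(17,3)*1=3 best=255 → r--

r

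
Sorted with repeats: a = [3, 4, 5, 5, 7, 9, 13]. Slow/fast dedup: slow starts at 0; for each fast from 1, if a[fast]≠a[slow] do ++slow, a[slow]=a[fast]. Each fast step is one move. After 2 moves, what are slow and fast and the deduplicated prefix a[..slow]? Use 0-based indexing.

slow=2, fast=3, prefix=[3, 4, 5]

(s=0,f=1) a[fast]=4≠a[slow]=3 write a[1]=4 → slow++,fast++
(s=1,f=2) a[fast]=5≠a[slow]=4 write a[2]=5 → slow++,fast++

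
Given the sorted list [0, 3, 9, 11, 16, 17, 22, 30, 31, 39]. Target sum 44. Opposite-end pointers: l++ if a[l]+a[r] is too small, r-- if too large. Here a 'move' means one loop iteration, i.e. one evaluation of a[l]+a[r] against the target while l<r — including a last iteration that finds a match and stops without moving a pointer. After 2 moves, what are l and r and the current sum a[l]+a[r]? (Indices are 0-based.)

[0,9] 0+39=39 <44 → l++
[1,9] 3+39=42 <44 → l++

l=2, r=9, sum=48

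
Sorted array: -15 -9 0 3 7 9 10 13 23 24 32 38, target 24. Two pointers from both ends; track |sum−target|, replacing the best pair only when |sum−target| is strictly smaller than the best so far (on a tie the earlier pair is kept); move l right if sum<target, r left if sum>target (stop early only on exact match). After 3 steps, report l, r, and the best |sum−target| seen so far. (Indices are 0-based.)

[0,11] -15+38=23 d=1 * → l++
[1,11] -9+38=29 d=5 → r--
[1,10] -9+32=23 d=1 → l++

l=2, r=10, best |Δ|=1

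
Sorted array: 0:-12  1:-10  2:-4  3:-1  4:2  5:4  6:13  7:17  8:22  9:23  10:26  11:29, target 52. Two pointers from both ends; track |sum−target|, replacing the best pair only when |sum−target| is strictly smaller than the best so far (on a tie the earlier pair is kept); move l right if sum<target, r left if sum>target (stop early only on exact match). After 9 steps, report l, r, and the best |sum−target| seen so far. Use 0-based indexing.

l=0 r=11: -12+29=17 d=35 *, l++
l=1 r=11: -10+29=19 d=33 *, l++
l=2 r=11: -4+29=25 d=27 *, l++
l=3 r=11: -1+29=28 d=24 *, l++
l=4 r=11: 2+29=31 d=21 *, l++
l=5 r=11: 4+29=33 d=19 *, l++
l=6 r=11: 13+29=42 d=10 *, l++
l=7 r=11: 17+29=46 d=6 *, l++
l=8 r=11: 22+29=51 d=1 *, l++

l=9, r=11, best |Δ|=1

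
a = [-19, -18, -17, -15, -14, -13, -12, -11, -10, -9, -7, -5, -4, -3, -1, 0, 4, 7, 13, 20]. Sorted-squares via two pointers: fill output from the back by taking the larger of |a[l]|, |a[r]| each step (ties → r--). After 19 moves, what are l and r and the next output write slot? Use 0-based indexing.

l=15, r=15, next write slot=0

l=0 r=19: |-19|<=|20| out[19]=400, r--
l=0 r=18: |-19|>|13| out[18]=361, l++
l=1 r=18: |-18|>|13| out[17]=324, l++
l=2 r=18: |-17|>|13| out[16]=289, l++
l=3 r=18: |-15|>|13| out[15]=225, l++
l=4 r=18: |-14|>|13| out[14]=196, l++
l=5 r=18: |-13|<=|13| out[13]=169, r--
l=5 r=17: |-13|>|7| out[12]=169, l++
l=6 r=17: |-12|>|7| out[11]=144, l++
l=7 r=17: |-11|>|7| out[10]=121, l++
l=8 r=17: |-10|>|7| out[9]=100, l++
l=9 r=17: |-9|>|7| out[8]=81, l++
l=10 r=17: |-7|<=|7| out[7]=49, r--
l=10 r=16: |-7|>|4| out[6]=49, l++
l=11 r=16: |-5|>|4| out[5]=25, l++
l=12 r=16: |-4|<=|4| out[4]=16, r--
l=12 r=15: |-4|>|0| out[3]=16, l++
l=13 r=15: |-3|>|0| out[2]=9, l++
l=14 r=15: |-1|>|0| out[1]=1, l++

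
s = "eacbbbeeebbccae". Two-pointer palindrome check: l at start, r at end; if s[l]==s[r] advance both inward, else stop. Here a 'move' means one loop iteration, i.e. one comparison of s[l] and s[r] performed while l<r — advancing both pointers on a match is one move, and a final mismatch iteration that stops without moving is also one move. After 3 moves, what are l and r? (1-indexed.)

l=1 r=15: 'e'=='e', l++,r--
l=2 r=14: 'a'=='a', l++,r--
l=3 r=13: 'c'=='c', l++,r--

l=4, r=12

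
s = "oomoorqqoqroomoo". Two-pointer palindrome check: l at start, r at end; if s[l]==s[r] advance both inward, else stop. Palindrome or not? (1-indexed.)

not a palindrome (mismatch at 8,9)

[1,16] 'o'=='o' → l++,r--
[2,15] 'o'=='o' → l++,r--
[3,14] 'm'=='m' → l++,r--
[4,13] 'o'=='o' → l++,r--
[5,12] 'o'=='o' → l++,r--
[6,11] 'r'=='r' → l++,r--
[7,10] 'q'=='q' → l++,r--
[8,9] 'q'!='o' → stop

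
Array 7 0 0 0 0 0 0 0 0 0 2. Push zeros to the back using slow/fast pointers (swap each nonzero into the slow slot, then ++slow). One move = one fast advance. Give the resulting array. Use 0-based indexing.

[7, 2, 0, 0, 0, 0, 0, 0, 0, 0, 0]

slow=0 fast=0: a[fast]=7≠0 swap→a[0]=7, slow++,fast++
slow=1 fast=1: a[fast]=0, fast++
slow=1 fast=2: a[fast]=0, fast++
slow=1 fast=3: a[fast]=0, fast++
slow=1 fast=4: a[fast]=0, fast++
slow=1 fast=5: a[fast]=0, fast++
slow=1 fast=6: a[fast]=0, fast++
slow=1 fast=7: a[fast]=0, fast++
slow=1 fast=8: a[fast]=0, fast++
slow=1 fast=9: a[fast]=0, fast++
slow=1 fast=10: a[fast]=2≠0 swap→a[1]=2, slow++,fast++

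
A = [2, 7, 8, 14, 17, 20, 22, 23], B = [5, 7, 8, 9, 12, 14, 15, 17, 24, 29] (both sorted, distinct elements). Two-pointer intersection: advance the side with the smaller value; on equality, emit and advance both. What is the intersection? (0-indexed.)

intersection = [7, 8, 14, 17]

i=0 j=0: 2<5, i++
i=1 j=0: 7>5, j++
i=1 j=1: 7==7 emit, i++,j++
i=2 j=2: 8==8 emit, i++,j++
i=3 j=3: 14>9, j++
i=3 j=4: 14>12, j++
i=3 j=5: 14==14 emit, i++,j++
i=4 j=6: 17>15, j++
i=4 j=7: 17==17 emit, i++,j++
i=5 j=8: 20<24, i++
i=6 j=8: 22<24, i++
i=7 j=8: 23<24, i++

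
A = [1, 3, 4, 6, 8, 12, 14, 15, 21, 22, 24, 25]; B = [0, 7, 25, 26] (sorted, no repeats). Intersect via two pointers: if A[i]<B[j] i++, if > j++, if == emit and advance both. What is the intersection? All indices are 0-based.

i=0 j=0: 1>0, j++
i=0 j=1: 1<7, i++
i=1 j=1: 3<7, i++
i=2 j=1: 4<7, i++
i=3 j=1: 6<7, i++
i=4 j=1: 8>7, j++
i=4 j=2: 8<25, i++
i=5 j=2: 12<25, i++
i=6 j=2: 14<25, i++
i=7 j=2: 15<25, i++
i=8 j=2: 21<25, i++
i=9 j=2: 22<25, i++
i=10 j=2: 24<25, i++
i=11 j=2: 25==25 emit, i++,j++

intersection = [25]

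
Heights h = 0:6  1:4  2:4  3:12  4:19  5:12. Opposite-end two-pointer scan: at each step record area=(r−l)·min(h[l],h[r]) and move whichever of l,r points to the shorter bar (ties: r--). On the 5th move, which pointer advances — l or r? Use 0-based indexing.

l

[0,5] min(6,12)*5=30 best=30 * → l++
[1,5] min(4,12)*4=16 best=30 → l++
[2,5] min(4,12)*3=12 best=30 → l++
[3,5] min(12,12)*2=24 best=30 → r--
[3,4] min(12,19)*1=12 best=30 → l++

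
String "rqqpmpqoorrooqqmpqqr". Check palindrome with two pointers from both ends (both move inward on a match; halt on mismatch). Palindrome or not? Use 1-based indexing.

[1,20] 'r'=='r' → l++,r--
[2,19] 'q'=='q' → l++,r--
[3,18] 'q'=='q' → l++,r--
[4,17] 'p'=='p' → l++,r--
[5,16] 'm'=='m' → l++,r--
[6,15] 'p'!='q' → stop

not a palindrome (mismatch at 6,15)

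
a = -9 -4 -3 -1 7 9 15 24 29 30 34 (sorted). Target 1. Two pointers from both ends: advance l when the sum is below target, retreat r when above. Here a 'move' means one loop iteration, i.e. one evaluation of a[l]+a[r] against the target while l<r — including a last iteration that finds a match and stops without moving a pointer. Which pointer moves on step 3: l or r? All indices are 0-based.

[0,10] -9+34=25 >1 → r--
[0,9] -9+30=21 >1 → r--
[0,8] -9+29=20 >1 → r--

r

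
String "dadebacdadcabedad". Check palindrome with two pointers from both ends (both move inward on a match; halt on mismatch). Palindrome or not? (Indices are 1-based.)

[1,17] 'd'=='d' → l++,r--
[2,16] 'a'=='a' → l++,r--
[3,15] 'd'=='d' → l++,r--
[4,14] 'e'=='e' → l++,r--
[5,13] 'b'=='b' → l++,r--
[6,12] 'a'=='a' → l++,r--
[7,11] 'c'=='c' → l++,r--
[8,10] 'd'=='d' → l++,r--

palindrome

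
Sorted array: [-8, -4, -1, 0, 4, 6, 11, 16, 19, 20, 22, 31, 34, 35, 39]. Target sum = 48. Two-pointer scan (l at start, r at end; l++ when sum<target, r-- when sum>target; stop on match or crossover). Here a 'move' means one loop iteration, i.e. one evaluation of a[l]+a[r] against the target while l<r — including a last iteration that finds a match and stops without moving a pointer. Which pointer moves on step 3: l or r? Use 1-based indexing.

[1,15] -8+39=31 <48 → l++
[2,15] -4+39=35 <48 → l++
[3,15] -1+39=38 <48 → l++

l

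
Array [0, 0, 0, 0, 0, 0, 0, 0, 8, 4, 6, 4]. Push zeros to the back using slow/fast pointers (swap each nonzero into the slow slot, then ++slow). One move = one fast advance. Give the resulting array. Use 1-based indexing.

(s=1,f=1) a[fast]=0 → fast++
(s=1,f=2) a[fast]=0 → fast++
(s=1,f=3) a[fast]=0 → fast++
(s=1,f=4) a[fast]=0 → fast++
(s=1,f=5) a[fast]=0 → fast++
(s=1,f=6) a[fast]=0 → fast++
(s=1,f=7) a[fast]=0 → fast++
(s=1,f=8) a[fast]=0 → fast++
(s=1,f=9) a[fast]=8≠0 swap→a[1]=8 → slow++,fast++
(s=2,f=10) a[fast]=4≠0 swap→a[2]=4 → slow++,fast++
(s=3,f=11) a[fast]=6≠0 swap→a[3]=6 → slow++,fast++
(s=4,f=12) a[fast]=4≠0 swap→a[4]=4 → slow++,fast++

[8, 4, 6, 4, 0, 0, 0, 0, 0, 0, 0, 0]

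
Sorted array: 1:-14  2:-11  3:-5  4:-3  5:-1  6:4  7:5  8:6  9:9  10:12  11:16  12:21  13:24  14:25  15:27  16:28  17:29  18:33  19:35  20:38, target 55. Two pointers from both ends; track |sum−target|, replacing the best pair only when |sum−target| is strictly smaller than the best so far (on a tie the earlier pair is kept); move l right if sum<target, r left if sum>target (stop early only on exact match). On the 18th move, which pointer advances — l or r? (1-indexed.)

[1,20] -14+38=24 d=31 * → l++
[2,20] -11+38=27 d=28 * → l++
[3,20] -5+38=33 d=22 * → l++
[4,20] -3+38=35 d=20 * → l++
[5,20] -1+38=37 d=18 * → l++
[6,20] 4+38=42 d=13 * → l++
[7,20] 5+38=43 d=12 * → l++
[8,20] 6+38=44 d=11 * → l++
[9,20] 9+38=47 d=8 * → l++
[10,20] 12+38=50 d=5 * → l++
[11,20] 16+38=54 d=1 * → l++
[12,20] 21+38=59 d=4 → r--
[12,19] 21+35=56 d=1 → r--
[12,18] 21+33=54 d=1 → l++
[13,18] 24+33=57 d=2 → r--
[13,17] 24+29=53 d=2 → l++
[14,17] 25+29=54 d=1 → l++
[15,17] 27+29=56 d=1 → r--

r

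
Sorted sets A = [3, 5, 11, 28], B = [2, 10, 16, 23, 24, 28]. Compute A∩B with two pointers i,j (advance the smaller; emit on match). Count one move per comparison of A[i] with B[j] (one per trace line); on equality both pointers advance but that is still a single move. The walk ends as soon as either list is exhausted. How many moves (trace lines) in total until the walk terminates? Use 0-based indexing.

[i=0,j=0] 3>2 → j++
[i=0,j=1] 3<10 → i++
[i=1,j=1] 5<10 → i++
[i=2,j=1] 11>10 → j++
[i=2,j=2] 11<16 → i++
[i=3,j=2] 28>16 → j++
[i=3,j=3] 28>23 → j++
[i=3,j=4] 28>24 → j++
[i=3,j=5] 28==28 emit → i++,j++

9 moves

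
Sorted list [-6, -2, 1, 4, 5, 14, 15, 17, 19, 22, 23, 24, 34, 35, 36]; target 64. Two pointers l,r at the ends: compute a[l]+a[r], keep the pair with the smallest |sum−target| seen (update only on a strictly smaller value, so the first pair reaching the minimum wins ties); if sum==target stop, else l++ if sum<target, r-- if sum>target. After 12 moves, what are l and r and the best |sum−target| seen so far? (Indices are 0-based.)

l=12, r=14, best |Δ|=4

l=0 r=14: -6+36=30 d=34 *, l++
l=1 r=14: -2+36=34 d=30 *, l++
l=2 r=14: 1+36=37 d=27 *, l++
l=3 r=14: 4+36=40 d=24 *, l++
l=4 r=14: 5+36=41 d=23 *, l++
l=5 r=14: 14+36=50 d=14 *, l++
l=6 r=14: 15+36=51 d=13 *, l++
l=7 r=14: 17+36=53 d=11 *, l++
l=8 r=14: 19+36=55 d=9 *, l++
l=9 r=14: 22+36=58 d=6 *, l++
l=10 r=14: 23+36=59 d=5 *, l++
l=11 r=14: 24+36=60 d=4 *, l++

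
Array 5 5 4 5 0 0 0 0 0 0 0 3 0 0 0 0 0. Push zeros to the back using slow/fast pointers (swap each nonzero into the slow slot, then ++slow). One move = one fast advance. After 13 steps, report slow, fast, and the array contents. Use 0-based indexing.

slow=5, fast=13, a=[5, 5, 4, 5, 3, 0, 0, 0, 0, 0, 0, 0, 0, 0, 0, 0, 0]

slow=0 fast=0: a[fast]=5≠0 swap→a[0]=5, slow++,fast++
slow=1 fast=1: a[fast]=5≠0 swap→a[1]=5, slow++,fast++
slow=2 fast=2: a[fast]=4≠0 swap→a[2]=4, slow++,fast++
slow=3 fast=3: a[fast]=5≠0 swap→a[3]=5, slow++,fast++
slow=4 fast=4: a[fast]=0, fast++
slow=4 fast=5: a[fast]=0, fast++
slow=4 fast=6: a[fast]=0, fast++
slow=4 fast=7: a[fast]=0, fast++
slow=4 fast=8: a[fast]=0, fast++
slow=4 fast=9: a[fast]=0, fast++
slow=4 fast=10: a[fast]=0, fast++
slow=4 fast=11: a[fast]=3≠0 swap→a[4]=3, slow++,fast++
slow=5 fast=12: a[fast]=0, fast++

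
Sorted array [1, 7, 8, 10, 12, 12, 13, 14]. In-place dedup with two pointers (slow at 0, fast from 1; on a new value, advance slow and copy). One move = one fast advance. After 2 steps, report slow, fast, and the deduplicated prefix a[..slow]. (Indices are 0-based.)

(s=0,f=1) a[fast]=7≠a[slow]=1 write a[1]=7 → slow++,fast++
(s=1,f=2) a[fast]=8≠a[slow]=7 write a[2]=8 → slow++,fast++

slow=2, fast=3, prefix=[1, 7, 8]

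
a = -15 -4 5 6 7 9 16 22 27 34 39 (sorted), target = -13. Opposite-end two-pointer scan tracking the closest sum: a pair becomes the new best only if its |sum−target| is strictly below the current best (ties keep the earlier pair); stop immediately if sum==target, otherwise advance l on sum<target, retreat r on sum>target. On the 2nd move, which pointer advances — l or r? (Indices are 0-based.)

r

l=0 r=10: -15+39=24 d=37 *, r--
l=0 r=9: -15+34=19 d=32 *, r--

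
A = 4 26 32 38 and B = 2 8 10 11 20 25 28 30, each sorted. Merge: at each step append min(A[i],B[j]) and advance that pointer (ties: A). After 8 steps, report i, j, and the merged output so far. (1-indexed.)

i=3, j=7, merged so far=[2, 4, 8, 10, 11, 20, 25, 26]

[i=1,j=1] A[i]=4>B[j]=2 take 2 → j++
[i=1,j=2] A[i]=4<=B[j]=8 take 4 → i++
[i=2,j=2] A[i]=26>B[j]=8 take 8 → j++
[i=2,j=3] A[i]=26>B[j]=10 take 10 → j++
[i=2,j=4] A[i]=26>B[j]=11 take 11 → j++
[i=2,j=5] A[i]=26>B[j]=20 take 20 → j++
[i=2,j=6] A[i]=26>B[j]=25 take 25 → j++
[i=2,j=7] A[i]=26<=B[j]=28 take 26 → i++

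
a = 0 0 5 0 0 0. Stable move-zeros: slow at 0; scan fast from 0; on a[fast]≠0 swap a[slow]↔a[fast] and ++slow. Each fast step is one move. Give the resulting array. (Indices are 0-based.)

(s=0,f=0) a[fast]=0 → fast++
(s=0,f=1) a[fast]=0 → fast++
(s=0,f=2) a[fast]=5≠0 swap→a[0]=5 → slow++,fast++
(s=1,f=3) a[fast]=0 → fast++
(s=1,f=4) a[fast]=0 → fast++
(s=1,f=5) a[fast]=0 → fast++

[5, 0, 0, 0, 0, 0]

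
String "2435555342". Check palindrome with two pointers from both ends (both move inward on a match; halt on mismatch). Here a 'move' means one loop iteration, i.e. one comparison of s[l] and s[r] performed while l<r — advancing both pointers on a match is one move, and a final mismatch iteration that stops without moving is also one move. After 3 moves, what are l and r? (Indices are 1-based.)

[1,10] '2'=='2' → l++,r--
[2,9] '4'=='4' → l++,r--
[3,8] '3'=='3' → l++,r--

l=4, r=7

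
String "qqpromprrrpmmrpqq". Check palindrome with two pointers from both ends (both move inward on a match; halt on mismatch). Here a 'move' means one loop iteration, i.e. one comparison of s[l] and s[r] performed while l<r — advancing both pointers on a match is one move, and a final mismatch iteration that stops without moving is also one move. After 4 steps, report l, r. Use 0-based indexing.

l=0 r=16: 'q'=='q', l++,r--
l=1 r=15: 'q'=='q', l++,r--
l=2 r=14: 'p'=='p', l++,r--
l=3 r=13: 'r'=='r', l++,r--

l=4, r=12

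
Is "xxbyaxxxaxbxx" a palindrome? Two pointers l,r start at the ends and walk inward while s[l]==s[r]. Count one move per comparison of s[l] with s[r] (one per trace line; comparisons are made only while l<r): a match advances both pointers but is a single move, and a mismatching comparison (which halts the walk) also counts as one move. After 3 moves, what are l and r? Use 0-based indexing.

[0,12] 'x'=='x' → l++,r--
[1,11] 'x'=='x' → l++,r--
[2,10] 'b'=='b' → l++,r--

l=3, r=9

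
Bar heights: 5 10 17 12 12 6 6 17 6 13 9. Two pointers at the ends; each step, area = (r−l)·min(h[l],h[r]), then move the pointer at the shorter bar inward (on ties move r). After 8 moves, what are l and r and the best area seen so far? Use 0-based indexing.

l=2, r=4, best area=91

[0,10] min(5,9)*10=50 best=50 * → l++
[1,10] min(10,9)*9=81 best=81 * → r--
[1,9] min(10,13)*8=80 best=81 → l++
[2,9] min(17,13)*7=91 best=91 * → r--
[2,8] min(17,6)*6=36 best=91 → r--
[2,7] min(17,17)*5=85 best=91 → r--
[2,6] min(17,6)*4=24 best=91 → r--
[2,5] min(17,6)*3=18 best=91 → r--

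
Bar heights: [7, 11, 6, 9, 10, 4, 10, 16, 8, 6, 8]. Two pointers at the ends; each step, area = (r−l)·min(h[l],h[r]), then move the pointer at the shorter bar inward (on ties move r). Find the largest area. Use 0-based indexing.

l=0 r=10: min(7,8)*10=70 best=70 *, l++
l=1 r=10: min(11,8)*9=72 best=72 *, r--
l=1 r=9: min(11,6)*8=48 best=72, r--
l=1 r=8: min(11,8)*7=56 best=72, r--
l=1 r=7: min(11,16)*6=66 best=72, l++
l=2 r=7: min(6,16)*5=30 best=72, l++
l=3 r=7: min(9,16)*4=36 best=72, l++
l=4 r=7: min(10,16)*3=30 best=72, l++
l=5 r=7: min(4,16)*2=8 best=72, l++
l=6 r=7: min(10,16)*1=10 best=72, l++

max area = 72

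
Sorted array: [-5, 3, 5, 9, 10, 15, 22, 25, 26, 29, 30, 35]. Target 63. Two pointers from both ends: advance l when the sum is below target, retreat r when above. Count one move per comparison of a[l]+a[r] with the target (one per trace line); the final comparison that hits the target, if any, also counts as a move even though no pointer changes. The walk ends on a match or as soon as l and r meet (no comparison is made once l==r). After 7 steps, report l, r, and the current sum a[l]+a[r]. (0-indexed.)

l=7, r=11, sum=60

l=0 r=11: -5+35=30 <63, l++
l=1 r=11: 3+35=38 <63, l++
l=2 r=11: 5+35=40 <63, l++
l=3 r=11: 9+35=44 <63, l++
l=4 r=11: 10+35=45 <63, l++
l=5 r=11: 15+35=50 <63, l++
l=6 r=11: 22+35=57 <63, l++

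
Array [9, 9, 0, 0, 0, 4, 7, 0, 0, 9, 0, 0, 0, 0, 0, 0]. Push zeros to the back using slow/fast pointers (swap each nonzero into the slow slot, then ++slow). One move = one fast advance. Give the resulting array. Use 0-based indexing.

[9, 9, 4, 7, 9, 0, 0, 0, 0, 0, 0, 0, 0, 0, 0, 0]

slow=0 fast=0: a[fast]=9≠0 swap→a[0]=9, slow++,fast++
slow=1 fast=1: a[fast]=9≠0 swap→a[1]=9, slow++,fast++
slow=2 fast=2: a[fast]=0, fast++
slow=2 fast=3: a[fast]=0, fast++
slow=2 fast=4: a[fast]=0, fast++
slow=2 fast=5: a[fast]=4≠0 swap→a[2]=4, slow++,fast++
slow=3 fast=6: a[fast]=7≠0 swap→a[3]=7, slow++,fast++
slow=4 fast=7: a[fast]=0, fast++
slow=4 fast=8: a[fast]=0, fast++
slow=4 fast=9: a[fast]=9≠0 swap→a[4]=9, slow++,fast++
slow=5 fast=10: a[fast]=0, fast++
slow=5 fast=11: a[fast]=0, fast++
slow=5 fast=12: a[fast]=0, fast++
slow=5 fast=13: a[fast]=0, fast++
slow=5 fast=14: a[fast]=0, fast++
slow=5 fast=15: a[fast]=0, fast++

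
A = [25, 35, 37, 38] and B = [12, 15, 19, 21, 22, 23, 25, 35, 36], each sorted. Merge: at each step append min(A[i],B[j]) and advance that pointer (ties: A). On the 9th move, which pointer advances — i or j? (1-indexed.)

i

[i=1,j=1] A[i]=25>B[j]=12 take 12 → j++
[i=1,j=2] A[i]=25>B[j]=15 take 15 → j++
[i=1,j=3] A[i]=25>B[j]=19 take 19 → j++
[i=1,j=4] A[i]=25>B[j]=21 take 21 → j++
[i=1,j=5] A[i]=25>B[j]=22 take 22 → j++
[i=1,j=6] A[i]=25>B[j]=23 take 23 → j++
[i=1,j=7] A[i]=25<=B[j]=25 take 25 → i++
[i=2,j=7] A[i]=35>B[j]=25 take 25 → j++
[i=2,j=8] A[i]=35<=B[j]=35 take 35 → i++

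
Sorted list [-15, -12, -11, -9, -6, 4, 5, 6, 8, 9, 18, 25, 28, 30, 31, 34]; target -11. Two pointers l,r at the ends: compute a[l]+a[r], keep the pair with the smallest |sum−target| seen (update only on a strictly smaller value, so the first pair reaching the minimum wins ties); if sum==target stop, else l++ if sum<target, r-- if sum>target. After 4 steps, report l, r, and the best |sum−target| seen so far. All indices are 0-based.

[0,15] -15+34=19 d=30 * → r--
[0,14] -15+31=16 d=27 * → r--
[0,13] -15+30=15 d=26 * → r--
[0,12] -15+28=13 d=24 * → r--

l=0, r=11, best |Δ|=24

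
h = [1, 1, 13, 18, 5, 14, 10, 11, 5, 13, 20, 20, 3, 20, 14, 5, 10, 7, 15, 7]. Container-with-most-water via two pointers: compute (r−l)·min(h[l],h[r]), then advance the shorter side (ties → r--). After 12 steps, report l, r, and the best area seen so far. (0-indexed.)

l=0 r=19: min(1,7)*19=19 best=19 *, l++
l=1 r=19: min(1,7)*18=18 best=19, l++
l=2 r=19: min(13,7)*17=119 best=119 *, r--
l=2 r=18: min(13,15)*16=208 best=208 *, l++
l=3 r=18: min(18,15)*15=225 best=225 *, r--
l=3 r=17: min(18,7)*14=98 best=225, r--
l=3 r=16: min(18,10)*13=130 best=225, r--
l=3 r=15: min(18,5)*12=60 best=225, r--
l=3 r=14: min(18,14)*11=154 best=225, r--
l=3 r=13: min(18,20)*10=180 best=225, l++
l=4 r=13: min(5,20)*9=45 best=225, l++
l=5 r=13: min(14,20)*8=112 best=225, l++

l=6, r=13, best area=225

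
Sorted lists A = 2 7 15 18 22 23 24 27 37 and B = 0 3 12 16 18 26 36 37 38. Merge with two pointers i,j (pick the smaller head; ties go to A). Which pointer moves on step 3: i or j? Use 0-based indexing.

i=0 j=0: A[i]=2>B[j]=0 take 0, j++
i=0 j=1: A[i]=2<=B[j]=3 take 2, i++
i=1 j=1: A[i]=7>B[j]=3 take 3, j++

j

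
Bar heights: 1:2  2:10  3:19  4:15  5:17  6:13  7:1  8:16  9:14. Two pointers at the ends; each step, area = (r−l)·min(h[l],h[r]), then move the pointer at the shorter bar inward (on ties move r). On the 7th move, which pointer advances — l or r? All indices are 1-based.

l=1 r=9: min(2,14)*8=16 best=16 *, l++
l=2 r=9: min(10,14)*7=70 best=70 *, l++
l=3 r=9: min(19,14)*6=84 best=84 *, r--
l=3 r=8: min(19,16)*5=80 best=84, r--
l=3 r=7: min(19,1)*4=4 best=84, r--
l=3 r=6: min(19,13)*3=39 best=84, r--
l=3 r=5: min(19,17)*2=34 best=84, r--

r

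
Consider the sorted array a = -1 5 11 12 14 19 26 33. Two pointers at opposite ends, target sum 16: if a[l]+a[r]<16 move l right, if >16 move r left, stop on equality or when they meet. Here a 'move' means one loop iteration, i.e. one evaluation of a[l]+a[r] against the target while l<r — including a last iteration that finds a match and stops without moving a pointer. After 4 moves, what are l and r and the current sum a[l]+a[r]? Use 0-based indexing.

l=0 r=7: -1+33=32 >16, r--
l=0 r=6: -1+26=25 >16, r--
l=0 r=5: -1+19=18 >16, r--
l=0 r=4: -1+14=13 <16, l++

l=1, r=4, sum=19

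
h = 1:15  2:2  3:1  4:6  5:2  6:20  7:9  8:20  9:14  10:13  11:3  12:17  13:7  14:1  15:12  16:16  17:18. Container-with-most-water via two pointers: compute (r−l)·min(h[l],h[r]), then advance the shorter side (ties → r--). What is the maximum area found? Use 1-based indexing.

l=1 r=17: min(15,18)*16=240 best=240 *, l++
l=2 r=17: min(2,18)*15=30 best=240, l++
l=3 r=17: min(1,18)*14=14 best=240, l++
l=4 r=17: min(6,18)*13=78 best=240, l++
l=5 r=17: min(2,18)*12=24 best=240, l++
l=6 r=17: min(20,18)*11=198 best=240, r--
l=6 r=16: min(20,16)*10=160 best=240, r--
l=6 r=15: min(20,12)*9=108 best=240, r--
l=6 r=14: min(20,1)*8=8 best=240, r--
l=6 r=13: min(20,7)*7=49 best=240, r--
l=6 r=12: min(20,17)*6=102 best=240, r--
l=6 r=11: min(20,3)*5=15 best=240, r--
l=6 r=10: min(20,13)*4=52 best=240, r--
l=6 r=9: min(20,14)*3=42 best=240, r--
l=6 r=8: min(20,20)*2=40 best=240, r--
l=6 r=7: min(20,9)*1=9 best=240, r--

max area = 240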